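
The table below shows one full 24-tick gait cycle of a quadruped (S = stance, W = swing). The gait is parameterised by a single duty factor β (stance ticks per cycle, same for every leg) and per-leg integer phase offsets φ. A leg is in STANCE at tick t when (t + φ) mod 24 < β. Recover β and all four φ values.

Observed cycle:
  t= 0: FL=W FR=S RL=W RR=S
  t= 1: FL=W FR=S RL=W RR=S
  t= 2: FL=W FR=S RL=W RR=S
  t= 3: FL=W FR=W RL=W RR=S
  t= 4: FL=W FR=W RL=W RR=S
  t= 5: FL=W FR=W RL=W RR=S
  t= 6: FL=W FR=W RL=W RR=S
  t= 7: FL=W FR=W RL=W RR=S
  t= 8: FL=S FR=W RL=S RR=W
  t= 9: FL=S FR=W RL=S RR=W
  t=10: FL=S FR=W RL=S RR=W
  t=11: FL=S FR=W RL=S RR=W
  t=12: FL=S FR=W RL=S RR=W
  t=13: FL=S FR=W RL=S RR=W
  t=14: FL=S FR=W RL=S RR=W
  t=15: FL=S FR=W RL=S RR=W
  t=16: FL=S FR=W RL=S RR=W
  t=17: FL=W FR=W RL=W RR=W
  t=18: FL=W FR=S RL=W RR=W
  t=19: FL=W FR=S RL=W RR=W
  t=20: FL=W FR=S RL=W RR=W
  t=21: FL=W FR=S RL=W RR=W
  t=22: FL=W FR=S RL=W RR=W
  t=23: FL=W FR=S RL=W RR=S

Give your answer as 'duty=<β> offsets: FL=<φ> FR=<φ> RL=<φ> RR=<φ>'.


duty β = stance ticks per leg = 9
FL: stance ticks = 9; W→S at t=8 → φ=16
FR: stance ticks = 9; W→S at t=18 → φ=6
RL: stance ticks = 9; W→S at t=8 → φ=16
RR: stance ticks = 9; W→S at t=23 → φ=1

duty=9 offsets: FL=16 FR=6 RL=16 RR=1


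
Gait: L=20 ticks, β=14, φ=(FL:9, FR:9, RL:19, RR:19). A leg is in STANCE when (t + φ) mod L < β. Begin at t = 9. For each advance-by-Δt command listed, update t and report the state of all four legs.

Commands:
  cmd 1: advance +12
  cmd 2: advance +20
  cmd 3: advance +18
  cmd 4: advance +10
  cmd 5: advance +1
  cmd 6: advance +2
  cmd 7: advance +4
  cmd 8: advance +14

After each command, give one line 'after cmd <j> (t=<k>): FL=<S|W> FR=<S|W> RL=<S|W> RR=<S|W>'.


start t=9: FL=W FR=W RL=S RR=S
cmd 1: advance +12 → t=21, phase=(10,10,0,0) → FL=S FR=S RL=S RR=S
cmd 2: advance +20 → t=41, phase=(10,10,0,0) → FL=S FR=S RL=S RR=S
cmd 3: advance +18 → t=59, phase=(8,8,18,18) → FL=S FR=S RL=W RR=W
cmd 4: advance +10 → t=69, phase=(18,18,8,8) → FL=W FR=W RL=S RR=S
cmd 5: advance +1 → t=70, phase=(19,19,9,9) → FL=W FR=W RL=S RR=S
cmd 6: advance +2 → t=72, phase=(1,1,11,11) → FL=S FR=S RL=S RR=S
cmd 7: advance +4 → t=76, phase=(5,5,15,15) → FL=S FR=S RL=W RR=W
cmd 8: advance +14 → t=90, phase=(19,19,9,9) → FL=W FR=W RL=S RR=S

after cmd 1 (t=21): FL=S FR=S RL=S RR=S
after cmd 2 (t=41): FL=S FR=S RL=S RR=S
after cmd 3 (t=59): FL=S FR=S RL=W RR=W
after cmd 4 (t=69): FL=W FR=W RL=S RR=S
after cmd 5 (t=70): FL=W FR=W RL=S RR=S
after cmd 6 (t=72): FL=S FR=S RL=S RR=S
after cmd 7 (t=76): FL=S FR=S RL=W RR=W
after cmd 8 (t=90): FL=W FR=W RL=S RR=S


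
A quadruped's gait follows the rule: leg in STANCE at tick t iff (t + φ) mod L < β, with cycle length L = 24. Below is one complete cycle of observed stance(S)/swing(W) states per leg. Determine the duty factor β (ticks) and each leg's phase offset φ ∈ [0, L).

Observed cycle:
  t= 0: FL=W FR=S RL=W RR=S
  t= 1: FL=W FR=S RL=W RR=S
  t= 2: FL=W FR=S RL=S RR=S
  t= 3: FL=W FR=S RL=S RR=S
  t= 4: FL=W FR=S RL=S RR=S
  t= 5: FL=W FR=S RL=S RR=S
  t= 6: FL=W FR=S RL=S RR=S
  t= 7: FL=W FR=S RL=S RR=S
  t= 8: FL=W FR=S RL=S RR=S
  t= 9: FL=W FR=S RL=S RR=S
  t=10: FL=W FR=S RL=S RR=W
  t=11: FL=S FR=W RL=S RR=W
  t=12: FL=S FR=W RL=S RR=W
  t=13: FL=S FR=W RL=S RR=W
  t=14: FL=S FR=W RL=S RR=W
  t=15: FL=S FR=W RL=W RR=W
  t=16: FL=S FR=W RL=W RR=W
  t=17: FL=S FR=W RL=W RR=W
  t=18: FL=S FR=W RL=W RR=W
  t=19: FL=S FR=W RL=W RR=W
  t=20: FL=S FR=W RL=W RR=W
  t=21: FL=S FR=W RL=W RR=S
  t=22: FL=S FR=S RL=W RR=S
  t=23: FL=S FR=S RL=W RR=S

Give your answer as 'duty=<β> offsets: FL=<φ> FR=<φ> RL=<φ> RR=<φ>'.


duty=13 offsets: FL=13 FR=2 RL=22 RR=3

duty β = stance ticks per leg = 13
FL: stance ticks = 13; W→S at t=11 → φ=13
FR: stance ticks = 13; W→S at t=22 → φ=2
RL: stance ticks = 13; W→S at t=2 → φ=22
RR: stance ticks = 13; W→S at t=21 → φ=3


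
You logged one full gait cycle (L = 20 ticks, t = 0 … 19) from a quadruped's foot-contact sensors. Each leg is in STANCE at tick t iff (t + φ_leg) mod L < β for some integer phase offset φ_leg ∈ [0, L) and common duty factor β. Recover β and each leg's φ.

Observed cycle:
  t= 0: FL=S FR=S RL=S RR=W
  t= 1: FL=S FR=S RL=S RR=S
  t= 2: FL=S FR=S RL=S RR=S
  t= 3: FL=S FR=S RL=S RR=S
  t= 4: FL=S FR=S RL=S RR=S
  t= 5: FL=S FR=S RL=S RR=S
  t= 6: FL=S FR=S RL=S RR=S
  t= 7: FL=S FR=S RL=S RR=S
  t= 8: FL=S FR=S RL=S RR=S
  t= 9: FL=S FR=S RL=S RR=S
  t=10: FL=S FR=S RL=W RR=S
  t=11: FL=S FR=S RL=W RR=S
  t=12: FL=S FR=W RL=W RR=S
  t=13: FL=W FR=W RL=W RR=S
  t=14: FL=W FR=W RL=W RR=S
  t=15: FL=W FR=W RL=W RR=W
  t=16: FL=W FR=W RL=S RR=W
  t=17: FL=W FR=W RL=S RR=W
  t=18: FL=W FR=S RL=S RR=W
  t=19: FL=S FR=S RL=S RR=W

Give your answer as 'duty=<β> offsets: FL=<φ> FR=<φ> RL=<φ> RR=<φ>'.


duty=14 offsets: FL=1 FR=2 RL=4 RR=19

duty β = stance ticks per leg = 14
FL: stance ticks = 14; W→S at t=19 → φ=1
FR: stance ticks = 14; W→S at t=18 → φ=2
RL: stance ticks = 14; W→S at t=16 → φ=4
RR: stance ticks = 14; W→S at t=1 → φ=19


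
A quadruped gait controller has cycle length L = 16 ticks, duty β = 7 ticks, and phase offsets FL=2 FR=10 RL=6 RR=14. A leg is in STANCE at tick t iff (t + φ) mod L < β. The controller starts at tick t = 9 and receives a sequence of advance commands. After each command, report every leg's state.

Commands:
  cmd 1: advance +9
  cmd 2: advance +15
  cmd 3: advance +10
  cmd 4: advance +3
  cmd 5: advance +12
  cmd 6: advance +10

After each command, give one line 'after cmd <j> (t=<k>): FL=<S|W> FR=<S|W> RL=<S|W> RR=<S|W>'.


start t=9: FL=W FR=S RL=W RR=W
cmd 1: advance +9 → t=18, phase=(4,12,8,0) → FL=S FR=W RL=W RR=S
cmd 2: advance +15 → t=33, phase=(3,11,7,15) → FL=S FR=W RL=W RR=W
cmd 3: advance +10 → t=43, phase=(13,5,1,9) → FL=W FR=S RL=S RR=W
cmd 4: advance +3 → t=46, phase=(0,8,4,12) → FL=S FR=W RL=S RR=W
cmd 5: advance +12 → t=58, phase=(12,4,0,8) → FL=W FR=S RL=S RR=W
cmd 6: advance +10 → t=68, phase=(6,14,10,2) → FL=S FR=W RL=W RR=S

after cmd 1 (t=18): FL=S FR=W RL=W RR=S
after cmd 2 (t=33): FL=S FR=W RL=W RR=W
after cmd 3 (t=43): FL=W FR=S RL=S RR=W
after cmd 4 (t=46): FL=S FR=W RL=S RR=W
after cmd 5 (t=58): FL=W FR=S RL=S RR=W
after cmd 6 (t=68): FL=S FR=W RL=W RR=S


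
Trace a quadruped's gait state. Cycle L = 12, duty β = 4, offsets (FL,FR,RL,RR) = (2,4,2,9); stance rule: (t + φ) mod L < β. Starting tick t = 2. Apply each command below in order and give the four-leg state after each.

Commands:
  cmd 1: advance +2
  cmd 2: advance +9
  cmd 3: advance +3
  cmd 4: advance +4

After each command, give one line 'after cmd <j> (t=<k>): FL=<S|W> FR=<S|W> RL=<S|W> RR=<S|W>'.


start t=2: FL=W FR=W RL=W RR=W
cmd 1: advance +2 → t=4, phase=(6,8,6,1) → FL=W FR=W RL=W RR=S
cmd 2: advance +9 → t=13, phase=(3,5,3,10) → FL=S FR=W RL=S RR=W
cmd 3: advance +3 → t=16, phase=(6,8,6,1) → FL=W FR=W RL=W RR=S
cmd 4: advance +4 → t=20, phase=(10,0,10,5) → FL=W FR=S RL=W RR=W

after cmd 1 (t=4): FL=W FR=W RL=W RR=S
after cmd 2 (t=13): FL=S FR=W RL=S RR=W
after cmd 3 (t=16): FL=W FR=W RL=W RR=S
after cmd 4 (t=20): FL=W FR=S RL=W RR=W


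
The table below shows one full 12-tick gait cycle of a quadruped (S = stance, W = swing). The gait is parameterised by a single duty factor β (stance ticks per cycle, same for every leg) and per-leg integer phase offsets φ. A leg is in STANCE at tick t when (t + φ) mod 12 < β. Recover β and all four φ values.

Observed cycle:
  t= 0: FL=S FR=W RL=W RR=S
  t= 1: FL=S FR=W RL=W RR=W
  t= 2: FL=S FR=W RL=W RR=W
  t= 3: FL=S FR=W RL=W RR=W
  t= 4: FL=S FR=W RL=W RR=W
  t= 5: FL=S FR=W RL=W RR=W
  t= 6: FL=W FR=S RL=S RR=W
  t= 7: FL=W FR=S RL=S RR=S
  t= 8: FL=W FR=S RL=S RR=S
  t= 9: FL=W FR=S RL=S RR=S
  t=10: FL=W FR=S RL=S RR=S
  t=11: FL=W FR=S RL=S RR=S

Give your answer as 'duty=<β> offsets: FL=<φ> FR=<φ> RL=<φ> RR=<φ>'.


duty=6 offsets: FL=0 FR=6 RL=6 RR=5

duty β = stance ticks per leg = 6
FL: stance ticks = 6; W→S at t=0 → φ=0
FR: stance ticks = 6; W→S at t=6 → φ=6
RL: stance ticks = 6; W→S at t=6 → φ=6
RR: stance ticks = 6; W→S at t=7 → φ=5


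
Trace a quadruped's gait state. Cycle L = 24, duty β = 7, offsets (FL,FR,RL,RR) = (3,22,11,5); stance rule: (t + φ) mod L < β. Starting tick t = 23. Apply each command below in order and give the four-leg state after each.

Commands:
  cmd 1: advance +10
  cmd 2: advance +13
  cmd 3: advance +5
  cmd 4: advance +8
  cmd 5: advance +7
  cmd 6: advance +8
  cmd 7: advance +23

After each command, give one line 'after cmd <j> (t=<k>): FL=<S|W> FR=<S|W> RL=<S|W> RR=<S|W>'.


after cmd 1 (t=33): FL=W FR=W RL=W RR=W
after cmd 2 (t=46): FL=S FR=W RL=W RR=S
after cmd 3 (t=51): FL=S FR=S RL=W RR=W
after cmd 4 (t=59): FL=W FR=W RL=W RR=W
after cmd 5 (t=66): FL=W FR=W RL=S RR=W
after cmd 6 (t=74): FL=S FR=S RL=W RR=W
after cmd 7 (t=97): FL=S FR=W RL=W RR=S

start t=23: FL=S FR=W RL=W RR=S
cmd 1: advance +10 → t=33, phase=(12,7,20,14) → FL=W FR=W RL=W RR=W
cmd 2: advance +13 → t=46, phase=(1,20,9,3) → FL=S FR=W RL=W RR=S
cmd 3: advance +5 → t=51, phase=(6,1,14,8) → FL=S FR=S RL=W RR=W
cmd 4: advance +8 → t=59, phase=(14,9,22,16) → FL=W FR=W RL=W RR=W
cmd 5: advance +7 → t=66, phase=(21,16,5,23) → FL=W FR=W RL=S RR=W
cmd 6: advance +8 → t=74, phase=(5,0,13,7) → FL=S FR=S RL=W RR=W
cmd 7: advance +23 → t=97, phase=(4,23,12,6) → FL=S FR=W RL=W RR=S


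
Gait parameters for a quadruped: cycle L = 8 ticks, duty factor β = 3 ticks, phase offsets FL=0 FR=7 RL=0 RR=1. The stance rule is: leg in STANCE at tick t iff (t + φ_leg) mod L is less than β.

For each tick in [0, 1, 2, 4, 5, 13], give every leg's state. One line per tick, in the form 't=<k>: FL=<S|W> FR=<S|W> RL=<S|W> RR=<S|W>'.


t=0: phase=(0,7,0,1) vs β=3 → FL=S FR=W RL=S RR=S
t=1: phase=(1,0,1,2) vs β=3 → FL=S FR=S RL=S RR=S
t=2: phase=(2,1,2,3) vs β=3 → FL=S FR=S RL=S RR=W
t=4: phase=(4,3,4,5) vs β=3 → FL=W FR=W RL=W RR=W
t=5: phase=(5,4,5,6) vs β=3 → FL=W FR=W RL=W RR=W
t=13: phase=(5,4,5,6) vs β=3 → FL=W FR=W RL=W RR=W

t=0: FL=S FR=W RL=S RR=S
t=1: FL=S FR=S RL=S RR=S
t=2: FL=S FR=S RL=S RR=W
t=4: FL=W FR=W RL=W RR=W
t=5: FL=W FR=W RL=W RR=W
t=13: FL=W FR=W RL=W RR=W


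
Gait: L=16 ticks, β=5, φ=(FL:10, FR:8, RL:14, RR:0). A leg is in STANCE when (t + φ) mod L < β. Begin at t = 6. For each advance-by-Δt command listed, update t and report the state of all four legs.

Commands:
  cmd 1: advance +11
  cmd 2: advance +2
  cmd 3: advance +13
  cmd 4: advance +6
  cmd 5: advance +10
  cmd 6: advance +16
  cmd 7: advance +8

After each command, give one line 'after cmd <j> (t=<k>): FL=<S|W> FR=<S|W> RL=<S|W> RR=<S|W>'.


start t=6: FL=S FR=W RL=S RR=W
cmd 1: advance +11 → t=17, phase=(11,9,15,1) → FL=W FR=W RL=W RR=S
cmd 2: advance +2 → t=19, phase=(13,11,1,3) → FL=W FR=W RL=S RR=S
cmd 3: advance +13 → t=32, phase=(10,8,14,0) → FL=W FR=W RL=W RR=S
cmd 4: advance +6 → t=38, phase=(0,14,4,6) → FL=S FR=W RL=S RR=W
cmd 5: advance +10 → t=48, phase=(10,8,14,0) → FL=W FR=W RL=W RR=S
cmd 6: advance +16 → t=64, phase=(10,8,14,0) → FL=W FR=W RL=W RR=S
cmd 7: advance +8 → t=72, phase=(2,0,6,8) → FL=S FR=S RL=W RR=W

after cmd 1 (t=17): FL=W FR=W RL=W RR=S
after cmd 2 (t=19): FL=W FR=W RL=S RR=S
after cmd 3 (t=32): FL=W FR=W RL=W RR=S
after cmd 4 (t=38): FL=S FR=W RL=S RR=W
after cmd 5 (t=48): FL=W FR=W RL=W RR=S
after cmd 6 (t=64): FL=W FR=W RL=W RR=S
after cmd 7 (t=72): FL=S FR=S RL=W RR=W


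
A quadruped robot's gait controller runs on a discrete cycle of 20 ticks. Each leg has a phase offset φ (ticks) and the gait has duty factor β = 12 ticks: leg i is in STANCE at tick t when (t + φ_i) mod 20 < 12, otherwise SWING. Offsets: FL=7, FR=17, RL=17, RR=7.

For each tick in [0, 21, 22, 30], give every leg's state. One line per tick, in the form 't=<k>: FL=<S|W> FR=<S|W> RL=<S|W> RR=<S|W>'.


t=0: FL=S FR=W RL=W RR=S
t=21: FL=S FR=W RL=W RR=S
t=22: FL=S FR=W RL=W RR=S
t=30: FL=W FR=S RL=S RR=W

t=0: phase=(7,17,17,7) vs β=12 → FL=S FR=W RL=W RR=S
t=21: phase=(8,18,18,8) vs β=12 → FL=S FR=W RL=W RR=S
t=22: phase=(9,19,19,9) vs β=12 → FL=S FR=W RL=W RR=S
t=30: phase=(17,7,7,17) vs β=12 → FL=W FR=S RL=S RR=W


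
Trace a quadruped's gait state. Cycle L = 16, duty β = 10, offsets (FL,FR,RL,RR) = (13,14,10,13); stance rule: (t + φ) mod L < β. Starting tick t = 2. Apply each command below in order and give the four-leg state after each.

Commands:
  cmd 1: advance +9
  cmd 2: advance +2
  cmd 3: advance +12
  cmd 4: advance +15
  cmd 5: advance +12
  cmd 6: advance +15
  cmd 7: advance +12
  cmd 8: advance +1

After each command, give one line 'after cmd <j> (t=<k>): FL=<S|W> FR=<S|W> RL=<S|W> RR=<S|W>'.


after cmd 1 (t=11): FL=S FR=S RL=S RR=S
after cmd 2 (t=13): FL=W FR=W RL=S RR=W
after cmd 3 (t=25): FL=S FR=S RL=S RR=S
after cmd 4 (t=40): FL=S FR=S RL=S RR=S
after cmd 5 (t=52): FL=S FR=S RL=W RR=S
after cmd 6 (t=67): FL=S FR=S RL=W RR=S
after cmd 7 (t=79): FL=W FR=W RL=S RR=W
after cmd 8 (t=80): FL=W FR=W RL=W RR=W

start t=2: FL=W FR=S RL=W RR=W
cmd 1: advance +9 → t=11, phase=(8,9,5,8) → FL=S FR=S RL=S RR=S
cmd 2: advance +2 → t=13, phase=(10,11,7,10) → FL=W FR=W RL=S RR=W
cmd 3: advance +12 → t=25, phase=(6,7,3,6) → FL=S FR=S RL=S RR=S
cmd 4: advance +15 → t=40, phase=(5,6,2,5) → FL=S FR=S RL=S RR=S
cmd 5: advance +12 → t=52, phase=(1,2,14,1) → FL=S FR=S RL=W RR=S
cmd 6: advance +15 → t=67, phase=(0,1,13,0) → FL=S FR=S RL=W RR=S
cmd 7: advance +12 → t=79, phase=(12,13,9,12) → FL=W FR=W RL=S RR=W
cmd 8: advance +1 → t=80, phase=(13,14,10,13) → FL=W FR=W RL=W RR=W


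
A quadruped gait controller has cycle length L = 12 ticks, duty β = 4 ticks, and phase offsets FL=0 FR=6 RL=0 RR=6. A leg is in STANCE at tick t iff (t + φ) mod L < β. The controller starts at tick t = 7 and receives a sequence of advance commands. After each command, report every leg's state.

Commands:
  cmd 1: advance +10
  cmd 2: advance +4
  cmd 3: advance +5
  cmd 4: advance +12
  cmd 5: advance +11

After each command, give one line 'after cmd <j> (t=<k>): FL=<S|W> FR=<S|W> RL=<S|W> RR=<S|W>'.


after cmd 1 (t=17): FL=W FR=W RL=W RR=W
after cmd 2 (t=21): FL=W FR=S RL=W RR=S
after cmd 3 (t=26): FL=S FR=W RL=S RR=W
after cmd 4 (t=38): FL=S FR=W RL=S RR=W
after cmd 5 (t=49): FL=S FR=W RL=S RR=W

start t=7: FL=W FR=S RL=W RR=S
cmd 1: advance +10 → t=17, phase=(5,11,5,11) → FL=W FR=W RL=W RR=W
cmd 2: advance +4 → t=21, phase=(9,3,9,3) → FL=W FR=S RL=W RR=S
cmd 3: advance +5 → t=26, phase=(2,8,2,8) → FL=S FR=W RL=S RR=W
cmd 4: advance +12 → t=38, phase=(2,8,2,8) → FL=S FR=W RL=S RR=W
cmd 5: advance +11 → t=49, phase=(1,7,1,7) → FL=S FR=W RL=S RR=W


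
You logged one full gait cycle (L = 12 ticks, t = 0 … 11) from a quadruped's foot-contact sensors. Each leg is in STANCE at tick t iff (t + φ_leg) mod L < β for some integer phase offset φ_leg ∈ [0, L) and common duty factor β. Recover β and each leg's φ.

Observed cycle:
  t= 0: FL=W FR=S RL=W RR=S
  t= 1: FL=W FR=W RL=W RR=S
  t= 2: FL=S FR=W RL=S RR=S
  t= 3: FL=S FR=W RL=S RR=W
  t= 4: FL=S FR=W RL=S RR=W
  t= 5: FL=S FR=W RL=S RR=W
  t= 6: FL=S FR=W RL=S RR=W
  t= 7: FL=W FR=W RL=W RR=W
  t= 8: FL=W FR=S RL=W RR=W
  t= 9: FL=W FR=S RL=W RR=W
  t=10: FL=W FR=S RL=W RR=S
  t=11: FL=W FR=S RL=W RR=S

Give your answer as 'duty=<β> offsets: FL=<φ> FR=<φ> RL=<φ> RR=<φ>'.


duty β = stance ticks per leg = 5
FL: stance ticks = 5; W→S at t=2 → φ=10
FR: stance ticks = 5; W→S at t=8 → φ=4
RL: stance ticks = 5; W→S at t=2 → φ=10
RR: stance ticks = 5; W→S at t=10 → φ=2

duty=5 offsets: FL=10 FR=4 RL=10 RR=2


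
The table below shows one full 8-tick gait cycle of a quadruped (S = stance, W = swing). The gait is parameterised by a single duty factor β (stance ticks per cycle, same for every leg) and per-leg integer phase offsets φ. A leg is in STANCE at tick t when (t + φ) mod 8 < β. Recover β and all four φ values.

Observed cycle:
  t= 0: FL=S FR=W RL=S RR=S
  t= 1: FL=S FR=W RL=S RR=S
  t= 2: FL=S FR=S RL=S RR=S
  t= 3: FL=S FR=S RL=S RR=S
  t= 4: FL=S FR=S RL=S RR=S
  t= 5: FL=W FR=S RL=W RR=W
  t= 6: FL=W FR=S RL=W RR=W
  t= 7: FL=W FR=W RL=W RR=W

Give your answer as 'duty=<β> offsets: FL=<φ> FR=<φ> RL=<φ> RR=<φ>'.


duty=5 offsets: FL=0 FR=6 RL=0 RR=0

duty β = stance ticks per leg = 5
FL: stance ticks = 5; W→S at t=0 → φ=0
FR: stance ticks = 5; W→S at t=2 → φ=6
RL: stance ticks = 5; W→S at t=0 → φ=0
RR: stance ticks = 5; W→S at t=0 → φ=0


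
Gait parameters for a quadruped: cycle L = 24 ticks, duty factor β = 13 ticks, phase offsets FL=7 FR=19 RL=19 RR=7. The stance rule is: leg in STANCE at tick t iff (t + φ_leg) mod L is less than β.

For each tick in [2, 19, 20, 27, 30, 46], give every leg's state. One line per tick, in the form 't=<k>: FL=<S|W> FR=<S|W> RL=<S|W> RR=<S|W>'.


t=2: FL=S FR=W RL=W RR=S
t=19: FL=S FR=W RL=W RR=S
t=20: FL=S FR=W RL=W RR=S
t=27: FL=S FR=W RL=W RR=S
t=30: FL=W FR=S RL=S RR=W
t=46: FL=S FR=W RL=W RR=S

t=2: phase=(9,21,21,9) vs β=13 → FL=S FR=W RL=W RR=S
t=19: phase=(2,14,14,2) vs β=13 → FL=S FR=W RL=W RR=S
t=20: phase=(3,15,15,3) vs β=13 → FL=S FR=W RL=W RR=S
t=27: phase=(10,22,22,10) vs β=13 → FL=S FR=W RL=W RR=S
t=30: phase=(13,1,1,13) vs β=13 → FL=W FR=S RL=S RR=W
t=46: phase=(5,17,17,5) vs β=13 → FL=S FR=W RL=W RR=S


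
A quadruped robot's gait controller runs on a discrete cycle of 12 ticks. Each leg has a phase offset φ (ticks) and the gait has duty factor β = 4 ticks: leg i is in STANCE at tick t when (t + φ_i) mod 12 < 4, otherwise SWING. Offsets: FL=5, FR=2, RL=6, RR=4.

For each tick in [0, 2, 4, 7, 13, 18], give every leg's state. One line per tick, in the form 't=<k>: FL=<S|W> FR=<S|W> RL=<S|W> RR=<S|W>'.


t=0: phase=(5,2,6,4) vs β=4 → FL=W FR=S RL=W RR=W
t=2: phase=(7,4,8,6) vs β=4 → FL=W FR=W RL=W RR=W
t=4: phase=(9,6,10,8) vs β=4 → FL=W FR=W RL=W RR=W
t=7: phase=(0,9,1,11) vs β=4 → FL=S FR=W RL=S RR=W
t=13: phase=(6,3,7,5) vs β=4 → FL=W FR=S RL=W RR=W
t=18: phase=(11,8,0,10) vs β=4 → FL=W FR=W RL=S RR=W

t=0: FL=W FR=S RL=W RR=W
t=2: FL=W FR=W RL=W RR=W
t=4: FL=W FR=W RL=W RR=W
t=7: FL=S FR=W RL=S RR=W
t=13: FL=W FR=S RL=W RR=W
t=18: FL=W FR=W RL=S RR=W


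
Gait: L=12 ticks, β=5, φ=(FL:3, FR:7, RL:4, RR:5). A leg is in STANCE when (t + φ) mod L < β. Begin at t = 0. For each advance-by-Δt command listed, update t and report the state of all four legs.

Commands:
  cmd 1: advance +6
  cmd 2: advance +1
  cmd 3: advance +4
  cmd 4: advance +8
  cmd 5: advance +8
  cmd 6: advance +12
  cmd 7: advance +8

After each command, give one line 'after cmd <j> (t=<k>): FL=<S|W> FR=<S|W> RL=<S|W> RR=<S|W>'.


start t=0: FL=S FR=W RL=S RR=W
cmd 1: advance +6 → t=6, phase=(9,1,10,11) → FL=W FR=S RL=W RR=W
cmd 2: advance +1 → t=7, phase=(10,2,11,0) → FL=W FR=S RL=W RR=S
cmd 3: advance +4 → t=11, phase=(2,6,3,4) → FL=S FR=W RL=S RR=S
cmd 4: advance +8 → t=19, phase=(10,2,11,0) → FL=W FR=S RL=W RR=S
cmd 5: advance +8 → t=27, phase=(6,10,7,8) → FL=W FR=W RL=W RR=W
cmd 6: advance +12 → t=39, phase=(6,10,7,8) → FL=W FR=W RL=W RR=W
cmd 7: advance +8 → t=47, phase=(2,6,3,4) → FL=S FR=W RL=S RR=S

after cmd 1 (t=6): FL=W FR=S RL=W RR=W
after cmd 2 (t=7): FL=W FR=S RL=W RR=S
after cmd 3 (t=11): FL=S FR=W RL=S RR=S
after cmd 4 (t=19): FL=W FR=S RL=W RR=S
after cmd 5 (t=27): FL=W FR=W RL=W RR=W
after cmd 6 (t=39): FL=W FR=W RL=W RR=W
after cmd 7 (t=47): FL=S FR=W RL=S RR=S


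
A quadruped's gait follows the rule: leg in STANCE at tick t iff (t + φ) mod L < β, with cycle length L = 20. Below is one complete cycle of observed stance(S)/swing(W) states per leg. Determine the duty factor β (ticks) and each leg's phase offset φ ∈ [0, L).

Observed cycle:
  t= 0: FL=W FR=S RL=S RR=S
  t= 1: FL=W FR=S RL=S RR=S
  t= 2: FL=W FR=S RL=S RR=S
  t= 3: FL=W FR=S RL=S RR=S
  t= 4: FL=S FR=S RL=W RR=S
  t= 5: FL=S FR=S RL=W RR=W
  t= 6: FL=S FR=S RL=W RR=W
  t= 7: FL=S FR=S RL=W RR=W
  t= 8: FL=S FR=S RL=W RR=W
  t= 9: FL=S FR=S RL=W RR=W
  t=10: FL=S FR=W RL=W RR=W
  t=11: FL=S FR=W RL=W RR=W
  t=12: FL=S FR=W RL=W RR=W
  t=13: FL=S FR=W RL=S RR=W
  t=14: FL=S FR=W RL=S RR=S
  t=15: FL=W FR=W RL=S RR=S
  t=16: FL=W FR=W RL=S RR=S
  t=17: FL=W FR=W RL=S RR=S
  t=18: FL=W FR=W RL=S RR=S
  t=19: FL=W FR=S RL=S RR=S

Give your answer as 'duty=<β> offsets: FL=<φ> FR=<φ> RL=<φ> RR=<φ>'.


duty β = stance ticks per leg = 11
FL: stance ticks = 11; W→S at t=4 → φ=16
FR: stance ticks = 11; W→S at t=19 → φ=1
RL: stance ticks = 11; W→S at t=13 → φ=7
RR: stance ticks = 11; W→S at t=14 → φ=6

duty=11 offsets: FL=16 FR=1 RL=7 RR=6


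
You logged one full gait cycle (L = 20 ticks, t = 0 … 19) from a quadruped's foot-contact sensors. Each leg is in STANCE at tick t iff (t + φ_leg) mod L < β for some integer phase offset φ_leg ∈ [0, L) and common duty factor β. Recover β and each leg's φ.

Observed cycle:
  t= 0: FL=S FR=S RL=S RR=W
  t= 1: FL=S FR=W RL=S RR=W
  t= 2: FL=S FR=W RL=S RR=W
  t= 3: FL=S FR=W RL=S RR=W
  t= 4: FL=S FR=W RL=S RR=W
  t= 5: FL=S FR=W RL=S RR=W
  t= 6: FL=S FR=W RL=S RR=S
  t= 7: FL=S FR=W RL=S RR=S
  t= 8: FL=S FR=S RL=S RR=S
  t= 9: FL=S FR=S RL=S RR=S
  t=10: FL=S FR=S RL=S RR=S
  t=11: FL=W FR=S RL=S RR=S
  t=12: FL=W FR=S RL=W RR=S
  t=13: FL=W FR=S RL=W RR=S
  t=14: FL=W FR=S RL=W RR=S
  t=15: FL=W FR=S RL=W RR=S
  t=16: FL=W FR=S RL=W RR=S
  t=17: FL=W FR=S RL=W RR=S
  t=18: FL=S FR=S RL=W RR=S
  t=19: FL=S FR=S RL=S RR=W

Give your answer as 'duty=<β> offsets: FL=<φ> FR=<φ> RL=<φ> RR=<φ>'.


duty β = stance ticks per leg = 13
FL: stance ticks = 13; W→S at t=18 → φ=2
FR: stance ticks = 13; W→S at t=8 → φ=12
RL: stance ticks = 13; W→S at t=19 → φ=1
RR: stance ticks = 13; W→S at t=6 → φ=14

duty=13 offsets: FL=2 FR=12 RL=1 RR=14


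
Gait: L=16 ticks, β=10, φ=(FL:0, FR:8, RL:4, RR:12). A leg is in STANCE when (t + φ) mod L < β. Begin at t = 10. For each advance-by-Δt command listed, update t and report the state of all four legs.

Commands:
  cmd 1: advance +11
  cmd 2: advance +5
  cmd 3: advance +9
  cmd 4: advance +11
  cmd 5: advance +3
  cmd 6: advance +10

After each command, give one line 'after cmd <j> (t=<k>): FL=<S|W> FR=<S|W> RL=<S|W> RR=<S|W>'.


after cmd 1 (t=21): FL=S FR=W RL=S RR=S
after cmd 2 (t=26): FL=W FR=S RL=W RR=S
after cmd 3 (t=35): FL=S FR=W RL=S RR=W
after cmd 4 (t=46): FL=W FR=S RL=S RR=W
after cmd 5 (t=49): FL=S FR=S RL=S RR=W
after cmd 6 (t=59): FL=W FR=S RL=W RR=S

start t=10: FL=W FR=S RL=W RR=S
cmd 1: advance +11 → t=21, phase=(5,13,9,1) → FL=S FR=W RL=S RR=S
cmd 2: advance +5 → t=26, phase=(10,2,14,6) → FL=W FR=S RL=W RR=S
cmd 3: advance +9 → t=35, phase=(3,11,7,15) → FL=S FR=W RL=S RR=W
cmd 4: advance +11 → t=46, phase=(14,6,2,10) → FL=W FR=S RL=S RR=W
cmd 5: advance +3 → t=49, phase=(1,9,5,13) → FL=S FR=S RL=S RR=W
cmd 6: advance +10 → t=59, phase=(11,3,15,7) → FL=W FR=S RL=W RR=S


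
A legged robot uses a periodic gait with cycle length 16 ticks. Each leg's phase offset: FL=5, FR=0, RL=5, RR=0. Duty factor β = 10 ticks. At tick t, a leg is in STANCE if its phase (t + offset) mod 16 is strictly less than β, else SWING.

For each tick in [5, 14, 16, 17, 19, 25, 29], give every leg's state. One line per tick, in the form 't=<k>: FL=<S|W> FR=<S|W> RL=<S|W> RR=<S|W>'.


t=5: phase=(10,5,10,5) vs β=10 → FL=W FR=S RL=W RR=S
t=14: phase=(3,14,3,14) vs β=10 → FL=S FR=W RL=S RR=W
t=16: phase=(5,0,5,0) vs β=10 → FL=S FR=S RL=S RR=S
t=17: phase=(6,1,6,1) vs β=10 → FL=S FR=S RL=S RR=S
t=19: phase=(8,3,8,3) vs β=10 → FL=S FR=S RL=S RR=S
t=25: phase=(14,9,14,9) vs β=10 → FL=W FR=S RL=W RR=S
t=29: phase=(2,13,2,13) vs β=10 → FL=S FR=W RL=S RR=W

t=5: FL=W FR=S RL=W RR=S
t=14: FL=S FR=W RL=S RR=W
t=16: FL=S FR=S RL=S RR=S
t=17: FL=S FR=S RL=S RR=S
t=19: FL=S FR=S RL=S RR=S
t=25: FL=W FR=S RL=W RR=S
t=29: FL=S FR=W RL=S RR=W


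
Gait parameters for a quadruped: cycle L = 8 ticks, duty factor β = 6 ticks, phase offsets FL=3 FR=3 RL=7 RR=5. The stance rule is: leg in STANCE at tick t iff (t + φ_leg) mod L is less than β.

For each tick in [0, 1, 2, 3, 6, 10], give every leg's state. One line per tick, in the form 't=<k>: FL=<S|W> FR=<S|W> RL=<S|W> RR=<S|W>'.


t=0: FL=S FR=S RL=W RR=S
t=1: FL=S FR=S RL=S RR=W
t=2: FL=S FR=S RL=S RR=W
t=3: FL=W FR=W RL=S RR=S
t=6: FL=S FR=S RL=S RR=S
t=10: FL=S FR=S RL=S RR=W

t=0: phase=(3,3,7,5) vs β=6 → FL=S FR=S RL=W RR=S
t=1: phase=(4,4,0,6) vs β=6 → FL=S FR=S RL=S RR=W
t=2: phase=(5,5,1,7) vs β=6 → FL=S FR=S RL=S RR=W
t=3: phase=(6,6,2,0) vs β=6 → FL=W FR=W RL=S RR=S
t=6: phase=(1,1,5,3) vs β=6 → FL=S FR=S RL=S RR=S
t=10: phase=(5,5,1,7) vs β=6 → FL=S FR=S RL=S RR=W


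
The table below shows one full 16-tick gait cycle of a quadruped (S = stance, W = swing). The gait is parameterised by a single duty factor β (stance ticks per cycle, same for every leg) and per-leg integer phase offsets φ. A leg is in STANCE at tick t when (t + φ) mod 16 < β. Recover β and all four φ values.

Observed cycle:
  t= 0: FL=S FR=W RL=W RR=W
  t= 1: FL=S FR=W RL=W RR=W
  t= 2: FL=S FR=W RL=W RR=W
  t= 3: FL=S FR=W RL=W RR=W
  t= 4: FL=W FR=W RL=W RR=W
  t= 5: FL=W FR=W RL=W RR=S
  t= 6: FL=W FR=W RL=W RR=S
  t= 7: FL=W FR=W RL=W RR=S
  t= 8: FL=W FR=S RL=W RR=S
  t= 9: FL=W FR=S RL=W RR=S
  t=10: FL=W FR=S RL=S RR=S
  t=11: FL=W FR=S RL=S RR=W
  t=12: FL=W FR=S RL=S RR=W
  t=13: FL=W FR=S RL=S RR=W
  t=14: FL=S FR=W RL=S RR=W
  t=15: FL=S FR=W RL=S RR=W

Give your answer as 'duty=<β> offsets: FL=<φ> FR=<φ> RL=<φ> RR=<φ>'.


duty β = stance ticks per leg = 6
FL: stance ticks = 6; W→S at t=14 → φ=2
FR: stance ticks = 6; W→S at t=8 → φ=8
RL: stance ticks = 6; W→S at t=10 → φ=6
RR: stance ticks = 6; W→S at t=5 → φ=11

duty=6 offsets: FL=2 FR=8 RL=6 RR=11


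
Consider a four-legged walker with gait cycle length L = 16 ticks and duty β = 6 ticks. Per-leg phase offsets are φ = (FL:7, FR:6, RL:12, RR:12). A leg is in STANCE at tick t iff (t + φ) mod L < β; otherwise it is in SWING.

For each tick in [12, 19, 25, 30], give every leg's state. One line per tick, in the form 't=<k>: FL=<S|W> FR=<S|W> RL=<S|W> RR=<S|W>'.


t=12: FL=S FR=S RL=W RR=W
t=19: FL=W FR=W RL=W RR=W
t=25: FL=S FR=W RL=S RR=S
t=30: FL=S FR=S RL=W RR=W

t=12: phase=(3,2,8,8) vs β=6 → FL=S FR=S RL=W RR=W
t=19: phase=(10,9,15,15) vs β=6 → FL=W FR=W RL=W RR=W
t=25: phase=(0,15,5,5) vs β=6 → FL=S FR=W RL=S RR=S
t=30: phase=(5,4,10,10) vs β=6 → FL=S FR=S RL=W RR=W


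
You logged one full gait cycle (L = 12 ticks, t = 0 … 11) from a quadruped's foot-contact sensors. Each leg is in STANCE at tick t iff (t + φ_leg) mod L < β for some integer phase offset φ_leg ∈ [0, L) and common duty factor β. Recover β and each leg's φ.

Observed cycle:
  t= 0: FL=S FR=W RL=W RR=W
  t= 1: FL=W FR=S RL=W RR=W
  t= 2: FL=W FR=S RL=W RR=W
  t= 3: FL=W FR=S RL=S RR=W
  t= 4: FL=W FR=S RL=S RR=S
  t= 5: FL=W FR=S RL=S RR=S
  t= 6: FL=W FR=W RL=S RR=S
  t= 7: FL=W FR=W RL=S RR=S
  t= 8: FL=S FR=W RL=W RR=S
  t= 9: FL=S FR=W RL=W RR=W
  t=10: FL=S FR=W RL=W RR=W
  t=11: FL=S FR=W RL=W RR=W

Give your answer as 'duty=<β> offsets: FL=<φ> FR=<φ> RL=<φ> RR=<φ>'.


duty=5 offsets: FL=4 FR=11 RL=9 RR=8

duty β = stance ticks per leg = 5
FL: stance ticks = 5; W→S at t=8 → φ=4
FR: stance ticks = 5; W→S at t=1 → φ=11
RL: stance ticks = 5; W→S at t=3 → φ=9
RR: stance ticks = 5; W→S at t=4 → φ=8


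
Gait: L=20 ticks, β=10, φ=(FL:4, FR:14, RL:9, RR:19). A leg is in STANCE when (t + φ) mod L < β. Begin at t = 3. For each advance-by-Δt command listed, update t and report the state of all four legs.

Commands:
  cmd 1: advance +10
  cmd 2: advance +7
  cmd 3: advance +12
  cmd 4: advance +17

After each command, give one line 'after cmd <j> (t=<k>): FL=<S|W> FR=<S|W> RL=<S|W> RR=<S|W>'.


after cmd 1 (t=13): FL=W FR=S RL=S RR=W
after cmd 2 (t=20): FL=S FR=W RL=S RR=W
after cmd 3 (t=32): FL=W FR=S RL=S RR=W
after cmd 4 (t=49): FL=W FR=S RL=W RR=S

start t=3: FL=S FR=W RL=W RR=S
cmd 1: advance +10 → t=13, phase=(17,7,2,12) → FL=W FR=S RL=S RR=W
cmd 2: advance +7 → t=20, phase=(4,14,9,19) → FL=S FR=W RL=S RR=W
cmd 3: advance +12 → t=32, phase=(16,6,1,11) → FL=W FR=S RL=S RR=W
cmd 4: advance +17 → t=49, phase=(13,3,18,8) → FL=W FR=S RL=W RR=S


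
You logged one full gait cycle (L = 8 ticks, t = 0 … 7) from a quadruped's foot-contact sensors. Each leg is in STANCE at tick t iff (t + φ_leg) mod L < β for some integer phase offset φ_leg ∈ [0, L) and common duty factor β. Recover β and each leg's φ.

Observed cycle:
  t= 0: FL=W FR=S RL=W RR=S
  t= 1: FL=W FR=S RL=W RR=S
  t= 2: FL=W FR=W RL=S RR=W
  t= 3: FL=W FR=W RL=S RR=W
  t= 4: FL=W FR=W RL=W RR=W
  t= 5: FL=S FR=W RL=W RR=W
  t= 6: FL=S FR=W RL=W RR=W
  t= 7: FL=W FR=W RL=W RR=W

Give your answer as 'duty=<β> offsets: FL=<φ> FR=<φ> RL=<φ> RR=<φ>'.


duty β = stance ticks per leg = 2
FL: stance ticks = 2; W→S at t=5 → φ=3
FR: stance ticks = 2; W→S at t=0 → φ=0
RL: stance ticks = 2; W→S at t=2 → φ=6
RR: stance ticks = 2; W→S at t=0 → φ=0

duty=2 offsets: FL=3 FR=0 RL=6 RR=0


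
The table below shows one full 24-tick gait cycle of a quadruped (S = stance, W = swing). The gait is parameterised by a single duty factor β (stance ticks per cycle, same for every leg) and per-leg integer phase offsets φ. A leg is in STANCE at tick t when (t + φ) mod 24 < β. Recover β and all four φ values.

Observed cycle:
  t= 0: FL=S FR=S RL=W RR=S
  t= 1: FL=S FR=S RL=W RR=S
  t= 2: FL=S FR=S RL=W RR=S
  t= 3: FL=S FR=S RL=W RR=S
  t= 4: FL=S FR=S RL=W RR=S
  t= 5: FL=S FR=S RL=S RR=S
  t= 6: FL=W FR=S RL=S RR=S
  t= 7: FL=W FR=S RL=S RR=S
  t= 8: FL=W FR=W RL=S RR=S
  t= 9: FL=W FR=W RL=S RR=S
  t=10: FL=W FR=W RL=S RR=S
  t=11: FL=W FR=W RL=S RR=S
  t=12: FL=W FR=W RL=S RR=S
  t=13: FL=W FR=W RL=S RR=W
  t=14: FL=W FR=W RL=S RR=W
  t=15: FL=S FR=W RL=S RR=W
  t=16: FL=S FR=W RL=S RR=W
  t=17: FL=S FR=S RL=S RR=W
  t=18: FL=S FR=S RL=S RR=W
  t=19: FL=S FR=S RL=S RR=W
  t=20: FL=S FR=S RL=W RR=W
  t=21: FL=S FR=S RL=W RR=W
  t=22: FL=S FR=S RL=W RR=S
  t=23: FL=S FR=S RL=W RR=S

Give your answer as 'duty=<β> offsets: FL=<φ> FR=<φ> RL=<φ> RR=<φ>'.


duty β = stance ticks per leg = 15
FL: stance ticks = 15; W→S at t=15 → φ=9
FR: stance ticks = 15; W→S at t=17 → φ=7
RL: stance ticks = 15; W→S at t=5 → φ=19
RR: stance ticks = 15; W→S at t=22 → φ=2

duty=15 offsets: FL=9 FR=7 RL=19 RR=2


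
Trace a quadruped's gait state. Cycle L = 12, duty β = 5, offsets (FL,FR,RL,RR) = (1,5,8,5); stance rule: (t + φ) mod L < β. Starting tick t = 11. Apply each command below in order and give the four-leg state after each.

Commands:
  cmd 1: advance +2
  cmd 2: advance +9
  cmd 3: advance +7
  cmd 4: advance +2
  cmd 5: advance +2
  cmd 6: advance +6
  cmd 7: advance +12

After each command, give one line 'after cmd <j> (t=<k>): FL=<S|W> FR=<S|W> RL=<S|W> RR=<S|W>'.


after cmd 1 (t=13): FL=S FR=W RL=W RR=W
after cmd 2 (t=22): FL=W FR=S RL=W RR=S
after cmd 3 (t=29): FL=W FR=W RL=S RR=W
after cmd 4 (t=31): FL=W FR=S RL=S RR=S
after cmd 5 (t=33): FL=W FR=S RL=W RR=S
after cmd 6 (t=39): FL=S FR=W RL=W RR=W
after cmd 7 (t=51): FL=S FR=W RL=W RR=W

start t=11: FL=S FR=S RL=W RR=S
cmd 1: advance +2 → t=13, phase=(2,6,9,6) → FL=S FR=W RL=W RR=W
cmd 2: advance +9 → t=22, phase=(11,3,6,3) → FL=W FR=S RL=W RR=S
cmd 3: advance +7 → t=29, phase=(6,10,1,10) → FL=W FR=W RL=S RR=W
cmd 4: advance +2 → t=31, phase=(8,0,3,0) → FL=W FR=S RL=S RR=S
cmd 5: advance +2 → t=33, phase=(10,2,5,2) → FL=W FR=S RL=W RR=S
cmd 6: advance +6 → t=39, phase=(4,8,11,8) → FL=S FR=W RL=W RR=W
cmd 7: advance +12 → t=51, phase=(4,8,11,8) → FL=S FR=W RL=W RR=W


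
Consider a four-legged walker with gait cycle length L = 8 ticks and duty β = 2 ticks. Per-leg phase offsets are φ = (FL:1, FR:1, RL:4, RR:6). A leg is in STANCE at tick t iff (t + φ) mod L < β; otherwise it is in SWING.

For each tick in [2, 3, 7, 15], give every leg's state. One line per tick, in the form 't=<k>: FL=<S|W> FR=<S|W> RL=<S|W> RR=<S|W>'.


t=2: FL=W FR=W RL=W RR=S
t=3: FL=W FR=W RL=W RR=S
t=7: FL=S FR=S RL=W RR=W
t=15: FL=S FR=S RL=W RR=W

t=2: phase=(3,3,6,0) vs β=2 → FL=W FR=W RL=W RR=S
t=3: phase=(4,4,7,1) vs β=2 → FL=W FR=W RL=W RR=S
t=7: phase=(0,0,3,5) vs β=2 → FL=S FR=S RL=W RR=W
t=15: phase=(0,0,3,5) vs β=2 → FL=S FR=S RL=W RR=W


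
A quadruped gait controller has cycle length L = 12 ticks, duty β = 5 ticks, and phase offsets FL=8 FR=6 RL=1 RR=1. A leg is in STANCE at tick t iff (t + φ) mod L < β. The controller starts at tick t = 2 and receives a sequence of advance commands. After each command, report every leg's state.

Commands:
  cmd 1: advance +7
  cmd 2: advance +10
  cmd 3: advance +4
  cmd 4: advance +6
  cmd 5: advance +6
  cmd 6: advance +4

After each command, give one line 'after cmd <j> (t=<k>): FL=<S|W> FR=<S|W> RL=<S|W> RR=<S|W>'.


start t=2: FL=W FR=W RL=S RR=S
cmd 1: advance +7 → t=9, phase=(5,3,10,10) → FL=W FR=S RL=W RR=W
cmd 2: advance +10 → t=19, phase=(3,1,8,8) → FL=S FR=S RL=W RR=W
cmd 3: advance +4 → t=23, phase=(7,5,0,0) → FL=W FR=W RL=S RR=S
cmd 4: advance +6 → t=29, phase=(1,11,6,6) → FL=S FR=W RL=W RR=W
cmd 5: advance +6 → t=35, phase=(7,5,0,0) → FL=W FR=W RL=S RR=S
cmd 6: advance +4 → t=39, phase=(11,9,4,4) → FL=W FR=W RL=S RR=S

after cmd 1 (t=9): FL=W FR=S RL=W RR=W
after cmd 2 (t=19): FL=S FR=S RL=W RR=W
after cmd 3 (t=23): FL=W FR=W RL=S RR=S
after cmd 4 (t=29): FL=S FR=W RL=W RR=W
after cmd 5 (t=35): FL=W FR=W RL=S RR=S
after cmd 6 (t=39): FL=W FR=W RL=S RR=S


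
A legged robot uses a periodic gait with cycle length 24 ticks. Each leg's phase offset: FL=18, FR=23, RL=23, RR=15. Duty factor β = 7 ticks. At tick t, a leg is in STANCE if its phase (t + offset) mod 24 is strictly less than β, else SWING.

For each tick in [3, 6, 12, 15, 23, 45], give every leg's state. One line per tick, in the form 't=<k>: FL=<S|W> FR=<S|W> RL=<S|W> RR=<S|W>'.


t=3: FL=W FR=S RL=S RR=W
t=6: FL=S FR=S RL=S RR=W
t=12: FL=S FR=W RL=W RR=S
t=15: FL=W FR=W RL=W RR=S
t=23: FL=W FR=W RL=W RR=W
t=45: FL=W FR=W RL=W RR=W

t=3: phase=(21,2,2,18) vs β=7 → FL=W FR=S RL=S RR=W
t=6: phase=(0,5,5,21) vs β=7 → FL=S FR=S RL=S RR=W
t=12: phase=(6,11,11,3) vs β=7 → FL=S FR=W RL=W RR=S
t=15: phase=(9,14,14,6) vs β=7 → FL=W FR=W RL=W RR=S
t=23: phase=(17,22,22,14) vs β=7 → FL=W FR=W RL=W RR=W
t=45: phase=(15,20,20,12) vs β=7 → FL=W FR=W RL=W RR=W


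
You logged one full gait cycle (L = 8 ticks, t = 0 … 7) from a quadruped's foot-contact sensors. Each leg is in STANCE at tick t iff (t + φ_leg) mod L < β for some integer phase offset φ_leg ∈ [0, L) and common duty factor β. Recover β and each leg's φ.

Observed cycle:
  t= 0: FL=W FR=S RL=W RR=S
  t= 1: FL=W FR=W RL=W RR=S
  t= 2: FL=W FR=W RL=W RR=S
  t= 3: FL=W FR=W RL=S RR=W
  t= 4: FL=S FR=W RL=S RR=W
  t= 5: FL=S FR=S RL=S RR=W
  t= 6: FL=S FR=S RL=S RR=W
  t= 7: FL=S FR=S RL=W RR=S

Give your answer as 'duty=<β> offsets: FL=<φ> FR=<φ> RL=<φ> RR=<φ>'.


duty β = stance ticks per leg = 4
FL: stance ticks = 4; W→S at t=4 → φ=4
FR: stance ticks = 4; W→S at t=5 → φ=3
RL: stance ticks = 4; W→S at t=3 → φ=5
RR: stance ticks = 4; W→S at t=7 → φ=1

duty=4 offsets: FL=4 FR=3 RL=5 RR=1


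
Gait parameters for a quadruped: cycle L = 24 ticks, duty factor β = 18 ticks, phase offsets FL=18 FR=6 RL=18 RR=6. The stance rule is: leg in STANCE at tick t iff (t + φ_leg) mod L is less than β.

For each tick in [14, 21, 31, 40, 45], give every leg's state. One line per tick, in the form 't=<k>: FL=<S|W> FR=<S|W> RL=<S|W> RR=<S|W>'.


t=14: FL=S FR=W RL=S RR=W
t=21: FL=S FR=S RL=S RR=S
t=31: FL=S FR=S RL=S RR=S
t=40: FL=S FR=W RL=S RR=W
t=45: FL=S FR=S RL=S RR=S

t=14: phase=(8,20,8,20) vs β=18 → FL=S FR=W RL=S RR=W
t=21: phase=(15,3,15,3) vs β=18 → FL=S FR=S RL=S RR=S
t=31: phase=(1,13,1,13) vs β=18 → FL=S FR=S RL=S RR=S
t=40: phase=(10,22,10,22) vs β=18 → FL=S FR=W RL=S RR=W
t=45: phase=(15,3,15,3) vs β=18 → FL=S FR=S RL=S RR=S


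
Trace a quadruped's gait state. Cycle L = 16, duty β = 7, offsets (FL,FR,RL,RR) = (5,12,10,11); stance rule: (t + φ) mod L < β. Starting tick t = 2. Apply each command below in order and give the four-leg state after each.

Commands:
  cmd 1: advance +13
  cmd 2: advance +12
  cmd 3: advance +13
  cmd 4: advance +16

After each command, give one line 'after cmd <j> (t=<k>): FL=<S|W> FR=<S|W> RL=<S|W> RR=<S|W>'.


start t=2: FL=W FR=W RL=W RR=W
cmd 1: advance +13 → t=15, phase=(4,11,9,10) → FL=S FR=W RL=W RR=W
cmd 2: advance +12 → t=27, phase=(0,7,5,6) → FL=S FR=W RL=S RR=S
cmd 3: advance +13 → t=40, phase=(13,4,2,3) → FL=W FR=S RL=S RR=S
cmd 4: advance +16 → t=56, phase=(13,4,2,3) → FL=W FR=S RL=S RR=S

after cmd 1 (t=15): FL=S FR=W RL=W RR=W
after cmd 2 (t=27): FL=S FR=W RL=S RR=S
after cmd 3 (t=40): FL=W FR=S RL=S RR=S
after cmd 4 (t=56): FL=W FR=S RL=S RR=S


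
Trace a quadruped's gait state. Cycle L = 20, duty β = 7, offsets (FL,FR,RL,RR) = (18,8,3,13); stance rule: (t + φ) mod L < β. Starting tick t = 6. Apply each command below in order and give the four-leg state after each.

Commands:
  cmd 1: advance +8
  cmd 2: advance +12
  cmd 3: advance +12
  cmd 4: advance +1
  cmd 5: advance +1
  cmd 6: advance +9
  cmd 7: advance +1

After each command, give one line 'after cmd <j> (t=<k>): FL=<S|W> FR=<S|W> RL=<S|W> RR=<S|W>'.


start t=6: FL=S FR=W RL=W RR=W
cmd 1: advance +8 → t=14, phase=(12,2,17,7) → FL=W FR=S RL=W RR=W
cmd 2: advance +12 → t=26, phase=(4,14,9,19) → FL=S FR=W RL=W RR=W
cmd 3: advance +12 → t=38, phase=(16,6,1,11) → FL=W FR=S RL=S RR=W
cmd 4: advance +1 → t=39, phase=(17,7,2,12) → FL=W FR=W RL=S RR=W
cmd 5: advance +1 → t=40, phase=(18,8,3,13) → FL=W FR=W RL=S RR=W
cmd 6: advance +9 → t=49, phase=(7,17,12,2) → FL=W FR=W RL=W RR=S
cmd 7: advance +1 → t=50, phase=(8,18,13,3) → FL=W FR=W RL=W RR=S

after cmd 1 (t=14): FL=W FR=S RL=W RR=W
after cmd 2 (t=26): FL=S FR=W RL=W RR=W
after cmd 3 (t=38): FL=W FR=S RL=S RR=W
after cmd 4 (t=39): FL=W FR=W RL=S RR=W
after cmd 5 (t=40): FL=W FR=W RL=S RR=W
after cmd 6 (t=49): FL=W FR=W RL=W RR=S
after cmd 7 (t=50): FL=W FR=W RL=W RR=S


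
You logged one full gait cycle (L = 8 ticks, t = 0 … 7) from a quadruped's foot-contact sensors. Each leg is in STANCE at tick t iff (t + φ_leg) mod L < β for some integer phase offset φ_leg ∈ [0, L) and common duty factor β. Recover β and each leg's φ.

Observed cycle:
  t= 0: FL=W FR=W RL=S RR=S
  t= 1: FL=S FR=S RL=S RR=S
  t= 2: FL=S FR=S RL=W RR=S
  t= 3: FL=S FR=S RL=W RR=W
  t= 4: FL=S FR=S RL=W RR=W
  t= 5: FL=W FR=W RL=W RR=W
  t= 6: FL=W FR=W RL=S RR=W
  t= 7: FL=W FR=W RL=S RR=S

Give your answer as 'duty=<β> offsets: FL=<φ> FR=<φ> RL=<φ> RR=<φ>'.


duty=4 offsets: FL=7 FR=7 RL=2 RR=1

duty β = stance ticks per leg = 4
FL: stance ticks = 4; W→S at t=1 → φ=7
FR: stance ticks = 4; W→S at t=1 → φ=7
RL: stance ticks = 4; W→S at t=6 → φ=2
RR: stance ticks = 4; W→S at t=7 → φ=1


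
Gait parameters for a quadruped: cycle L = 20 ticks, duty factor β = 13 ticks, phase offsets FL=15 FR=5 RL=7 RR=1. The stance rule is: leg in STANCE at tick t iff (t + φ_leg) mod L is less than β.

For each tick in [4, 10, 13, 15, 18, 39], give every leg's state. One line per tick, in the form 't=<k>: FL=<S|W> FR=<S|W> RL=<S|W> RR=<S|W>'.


t=4: FL=W FR=S RL=S RR=S
t=10: FL=S FR=W RL=W RR=S
t=13: FL=S FR=W RL=S RR=W
t=15: FL=S FR=S RL=S RR=W
t=18: FL=W FR=S RL=S RR=W
t=39: FL=W FR=S RL=S RR=S

t=4: phase=(19,9,11,5) vs β=13 → FL=W FR=S RL=S RR=S
t=10: phase=(5,15,17,11) vs β=13 → FL=S FR=W RL=W RR=S
t=13: phase=(8,18,0,14) vs β=13 → FL=S FR=W RL=S RR=W
t=15: phase=(10,0,2,16) vs β=13 → FL=S FR=S RL=S RR=W
t=18: phase=(13,3,5,19) vs β=13 → FL=W FR=S RL=S RR=W
t=39: phase=(14,4,6,0) vs β=13 → FL=W FR=S RL=S RR=S


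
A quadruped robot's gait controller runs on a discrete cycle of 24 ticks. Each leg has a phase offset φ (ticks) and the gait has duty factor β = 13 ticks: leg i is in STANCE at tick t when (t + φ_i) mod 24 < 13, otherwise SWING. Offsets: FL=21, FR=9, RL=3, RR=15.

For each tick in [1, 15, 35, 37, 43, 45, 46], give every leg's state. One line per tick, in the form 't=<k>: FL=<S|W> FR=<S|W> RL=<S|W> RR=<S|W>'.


t=1: phase=(22,10,4,16) vs β=13 → FL=W FR=S RL=S RR=W
t=15: phase=(12,0,18,6) vs β=13 → FL=S FR=S RL=W RR=S
t=35: phase=(8,20,14,2) vs β=13 → FL=S FR=W RL=W RR=S
t=37: phase=(10,22,16,4) vs β=13 → FL=S FR=W RL=W RR=S
t=43: phase=(16,4,22,10) vs β=13 → FL=W FR=S RL=W RR=S
t=45: phase=(18,6,0,12) vs β=13 → FL=W FR=S RL=S RR=S
t=46: phase=(19,7,1,13) vs β=13 → FL=W FR=S RL=S RR=W

t=1: FL=W FR=S RL=S RR=W
t=15: FL=S FR=S RL=W RR=S
t=35: FL=S FR=W RL=W RR=S
t=37: FL=S FR=W RL=W RR=S
t=43: FL=W FR=S RL=W RR=S
t=45: FL=W FR=S RL=S RR=S
t=46: FL=W FR=S RL=S RR=W
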